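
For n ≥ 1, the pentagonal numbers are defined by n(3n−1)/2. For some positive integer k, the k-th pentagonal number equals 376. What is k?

16

Set n(3n−1)/2 = 376, giving 3n² − n − 752 = 0.
The discriminant is 1 + 24·376 = 9025, and √9025 = 95.
So n = (1 + 95) / 6 = 96/6 = 16.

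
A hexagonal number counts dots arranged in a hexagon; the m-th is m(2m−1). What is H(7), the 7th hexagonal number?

The 7th hexagonal number is n(2n−1) with n = 7.
7·(2·7 − 1) = 7·13 = 91.

91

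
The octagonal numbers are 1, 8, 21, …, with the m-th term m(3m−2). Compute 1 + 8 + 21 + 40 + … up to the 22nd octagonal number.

Σ i(3i−2) = 3Σi² − 2Σi over i = 1..22.
Σi = 253 and Σi² = 3795.
3·3795 − 2·253 = 10879.

10879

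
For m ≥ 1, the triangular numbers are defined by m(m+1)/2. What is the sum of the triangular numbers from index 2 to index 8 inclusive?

119

Σ i(i+1)/2 = (Σi² + Σi) / 2 over i = 2..8.
Σi = 36 − 1 = 35 and Σi² = 204 − 1 = 203.
(1·203 + 1·35) / 2 = 238/2 = 119.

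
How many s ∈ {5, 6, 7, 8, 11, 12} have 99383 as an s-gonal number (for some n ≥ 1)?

1

s = 5: P(5, 257) = 98945 and P(5, 258) = 99717; 99383 is not s-gonal.
s = 6: P(6, 223) = 99235 and P(6, 224) = 100128; 99383 is not s-gonal.
s = 7: P(7, 199) = 98704 and P(7, 200) = 99700; 99383 is not s-gonal.
s = 8: P(8, 182) = 99008 and P(8, 183) = 100101; 99383 is not s-gonal.
s = 11: P(11, 149) = 99383. ✓
s = 12: P(12, 141) = 98841 and P(12, 142) = 100252; 99383 is not s-gonal.
Hits: s ∈ {11} → 1.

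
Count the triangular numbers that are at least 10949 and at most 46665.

158

The n-th triangular number is n(n+1)/2.
Smallest index with value ≥ 10949: n = 148 (giving 11026).
Largest index with value ≤ 46665: n = 305 (giving 46665).
Indices 148 through 305: 158 terms.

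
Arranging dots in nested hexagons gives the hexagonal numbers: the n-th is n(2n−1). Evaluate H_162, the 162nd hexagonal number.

52326

The 162nd hexagonal number is n(2n−1) with n = 162.
162·(2·162 − 1) = 162·323 = 52326.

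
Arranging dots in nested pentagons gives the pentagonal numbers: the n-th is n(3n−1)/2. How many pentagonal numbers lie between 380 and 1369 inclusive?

The n-th pentagonal number is n(3n−1)/2.
Smallest index with value ≥ 380: n = 17 (giving 425).
Largest index with value ≤ 1369: n = 30 (giving 1335).
Indices 17 through 30: 14 terms.

14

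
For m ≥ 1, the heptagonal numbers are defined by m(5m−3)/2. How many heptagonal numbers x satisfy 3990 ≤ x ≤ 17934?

44

The n-th heptagonal number is n(5n−3)/2.
Smallest index with value ≥ 3990: n = 41 (giving 4141).
Largest index with value ≤ 17934: n = 84 (giving 17514).
Indices 41 through 84: 44 terms.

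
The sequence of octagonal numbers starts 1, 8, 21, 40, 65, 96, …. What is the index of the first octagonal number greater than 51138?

Solve n(3n−2) > 51138 for integer n.
The largest n with value ≤ 51138 is 130 (since 50440 ≤ 51138 < 51221), so the first above is n = 131, value 51221.

131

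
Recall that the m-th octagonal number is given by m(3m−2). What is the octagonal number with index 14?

The 14th octagonal number is n(3n−2) with n = 14.
14·(3·14 − 2) = 14·40 = 560.

560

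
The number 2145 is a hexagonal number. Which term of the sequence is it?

Set n(2n−1) = 2145, giving 2n² − n − 2145 = 0.
The discriminant is 1 + 8·2145 = 17161, and √17161 = 131.
So n = (1 + 131) / 4 = 132/4 = 33.

33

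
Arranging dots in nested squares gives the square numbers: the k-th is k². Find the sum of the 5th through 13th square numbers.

Σ_{i=5}^{13} i² = 819 − 30 = 789.

789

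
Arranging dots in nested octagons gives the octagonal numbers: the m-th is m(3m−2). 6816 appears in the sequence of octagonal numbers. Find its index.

48

Set n(3n−2) = 6816, giving 3n² − 2n − 6816 = 0.
So n = (2 + 286) / 6 = 288/6 = 48.
Check: 48·(3·48 − 2) = 6816. ✓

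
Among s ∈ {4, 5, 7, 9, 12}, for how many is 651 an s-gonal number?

2

s = 4: P(4, 25) = 625 and P(4, 26) = 676; 651 is not s-gonal.
s = 5: P(5, 21) = 651. ✓
s = 7: P(7, 16) = 616 and P(7, 17) = 697; 651 is not s-gonal.
s = 9: P(9, 14) = 651. ✓
s = 12: P(12, 11) = 561 and P(12, 12) = 672; 651 is not s-gonal.
Hits: s ∈ {5, 9} → 2.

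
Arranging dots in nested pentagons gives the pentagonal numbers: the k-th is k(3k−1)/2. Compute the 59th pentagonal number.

The 59th pentagonal number is n(3n−1)/2 with n = 59.
59·(3·59 − 1)/2 = 59·176/2 = 59·88 = 5192.

5192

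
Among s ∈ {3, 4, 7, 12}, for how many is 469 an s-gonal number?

1

s = 3: P(3, 30) = 465 and P(3, 31) = 496; 469 is not s-gonal.
s = 4: P(4, 21) = 441 and P(4, 22) = 484; 469 is not s-gonal.
s = 7: P(7, 14) = 469. ✓
s = 12: P(12, 10) = 460 and P(12, 11) = 561; 469 is not s-gonal.
Hits: s ∈ {7} → 1.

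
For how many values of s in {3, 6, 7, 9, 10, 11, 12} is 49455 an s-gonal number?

s = 3: P(3, 314) = 49455. ✓
s = 6: P(6, 157) = 49141 and P(6, 158) = 49770; 49455 is not s-gonal.
s = 7: P(7, 140) = 48790 and P(7, 141) = 49491; 49455 is not s-gonal.
s = 9: P(9, 119) = 49266 and P(9, 120) = 50100; 49455 is not s-gonal.
s = 10: P(10, 111) = 48951 and P(10, 112) = 49840; 49455 is not s-gonal.
s = 11: P(11, 105) = 49245 and P(11, 106) = 50191; 49455 is not s-gonal.
s = 12: P(12, 99) = 48609 and P(12, 100) = 49600; 49455 is not s-gonal.
Hits: s ∈ {3} → 1.

1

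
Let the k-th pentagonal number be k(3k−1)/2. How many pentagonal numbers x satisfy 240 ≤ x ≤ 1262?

The n-th pentagonal number is n(3n−1)/2.
Smallest index with value ≥ 240: n = 13 (giving 247).
Largest index with value ≤ 1262: n = 29 (giving 1247).
Indices 13 through 29: 17 terms.

17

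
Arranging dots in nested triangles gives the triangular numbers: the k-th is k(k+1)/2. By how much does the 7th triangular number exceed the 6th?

Consecutive triangular numbers differ by n: T_{7} − T_{6} = 7.

7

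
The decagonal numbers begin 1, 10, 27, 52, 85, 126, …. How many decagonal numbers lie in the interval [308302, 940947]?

The n-th decagonal number is n(4n−3).
Smallest index with value ≥ 308302: n = 278 (giving 308302).
Largest index with value ≤ 940947: n = 485 (giving 939445).
Indices 278 through 485: 208 terms.

208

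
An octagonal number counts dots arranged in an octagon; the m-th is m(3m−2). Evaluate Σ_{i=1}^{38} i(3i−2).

55575

Σ i(3i−2) = 3Σi² − 2Σi over i = 1..38.
Σi = 741 and Σi² = 19019.
3·19019 − 2·741 = 55575.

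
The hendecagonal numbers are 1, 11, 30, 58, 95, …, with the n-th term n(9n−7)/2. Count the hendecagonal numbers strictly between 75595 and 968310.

The n-th hendecagonal number is n(9n−7)/2.
Smallest index with value > 75595: n = 131 (giving 76766).
Largest index with value < 968310: n = 464 (giving 967208).
Indices 131 through 464: 334 terms.

334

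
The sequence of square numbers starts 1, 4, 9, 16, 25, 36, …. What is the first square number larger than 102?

Solve n² > 102 for integer n.
The largest n with value ≤ 102 is 10 (since 100 ≤ 102 < 121), so the first above is n = 11, value 121.

121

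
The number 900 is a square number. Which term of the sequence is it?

30

We need n² = 900, so n = √900 = 30.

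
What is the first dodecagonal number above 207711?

209305

Solve n(5n−4) > 207711 for integer n.
The largest n with value ≤ 207711 is 204 (since 207264 ≤ 207711 < 209305), so the first above is n = 205, value 209305.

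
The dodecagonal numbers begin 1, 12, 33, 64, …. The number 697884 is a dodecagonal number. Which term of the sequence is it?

374

Set n(5n−4) = 697884, giving 5n² − 4n − 697884 = 0.
The discriminant is 16 + 20·697884 = 13957696, and √13957696 = 3736.
So n = (4 + 3736) / 10 = 3740/10 = 374.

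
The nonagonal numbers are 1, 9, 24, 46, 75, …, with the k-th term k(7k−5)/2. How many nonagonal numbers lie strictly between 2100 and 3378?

The n-th nonagonal number is n(7n−5)/2.
Smallest index with value > 2100: n = 25 (giving 2125).
Largest index with value < 3378: n = 31 (giving 3286).
Indices 25 through 31: 7 terms.

7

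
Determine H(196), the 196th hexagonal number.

The 196th hexagonal number is n(2n−1) with n = 196.
196·(2·196 − 1) = 196·391 = 76636.

76636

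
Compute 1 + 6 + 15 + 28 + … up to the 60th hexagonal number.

Σ i(2i−1) = 2Σi² − Σi over i = 1..60.
Σi = 1830 and Σi² = 73810.
2·73810 − 1·1830 = 145790.

145790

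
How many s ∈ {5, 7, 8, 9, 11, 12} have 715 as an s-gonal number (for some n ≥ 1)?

2

s = 5: P(5, 22) = 715. ✓
s = 7: P(7, 17) = 697 and P(7, 18) = 783; 715 is not s-gonal.
s = 8: P(8, 15) = 645 and P(8, 16) = 736; 715 is not s-gonal.
s = 9: P(9, 14) = 651 and P(9, 15) = 750; 715 is not s-gonal.
s = 11: P(11, 13) = 715. ✓
s = 12: P(12, 12) = 672 and P(12, 13) = 793; 715 is not s-gonal.
Hits: s ∈ {5, 11} → 2.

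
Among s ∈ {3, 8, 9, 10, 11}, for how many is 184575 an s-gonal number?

s = 3: P(3, 607) = 184528 and P(3, 608) = 185136; 184575 is not s-gonal.
s = 8: P(8, 248) = 184016 and P(8, 249) = 185505; 184575 is not s-gonal.
s = 9: P(9, 230) = 184575. ✓
s = 10: P(10, 215) = 184255 and P(10, 216) = 185976; 184575 is not s-gonal.
s = 11: P(11, 202) = 182911 and P(11, 203) = 184730; 184575 is not s-gonal.
Hits: s ∈ {9} → 1.

1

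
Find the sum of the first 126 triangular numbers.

Σ i(i+1)/2 = (Σi² + Σi) / 2 over i = 1..126.
Σi = 8001 and Σi² = 674751.
(1·674751 + 1·8001) / 2 = 682752/2 = 341376.

341376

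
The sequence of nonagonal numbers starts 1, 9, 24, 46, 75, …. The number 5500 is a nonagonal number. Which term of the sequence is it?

Set n(7n−5)/2 = 5500, giving 7n² − 5n − 11000 = 0.
The discriminant is 25 + 56·5500 = 308025, and √308025 = 555.
So n = (5 + 555) / 14 = 560/14 = 40.
Check: 40·(7·40 − 5)/2 = 5500. ✓

40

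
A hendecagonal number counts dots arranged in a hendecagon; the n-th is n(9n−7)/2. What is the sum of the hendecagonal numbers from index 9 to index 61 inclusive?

341479

Σ i(9i−7)/2 = (9Σi² − 7Σi) / 2 over i = 9..61.
Σi = 1891 − 36 = 1855 and Σi² = 77531 − 204 = 77327.
(9·77327 − 7·1855) / 2 = 682958/2 = 341479.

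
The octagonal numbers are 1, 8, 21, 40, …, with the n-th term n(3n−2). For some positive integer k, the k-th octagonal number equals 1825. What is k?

25

Set n(3n−2) = 1825, giving 3n² − 2n − 1825 = 0.
The discriminant is 4 + 12·1825 = 21904, and √21904 = 148.
So n = (2 + 148) / 6 = 150/6 = 25.
Check: 25·(3·25 − 2) = 1825. ✓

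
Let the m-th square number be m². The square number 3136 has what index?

We need n² = 3136, so n = √3136 = 56.

56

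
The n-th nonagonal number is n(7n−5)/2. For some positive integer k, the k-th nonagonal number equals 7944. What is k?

48

Set n(7n−5)/2 = 7944, giving 7n² − 5n − 15888 = 0.
So n = (5 + 667) / 14 = 672/14 = 48.
Check: 48·(7·48 − 5)/2 = 7944. ✓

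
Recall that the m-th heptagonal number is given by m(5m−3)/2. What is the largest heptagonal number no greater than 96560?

Solve n(5n−3)/2 ≤ 96560 for integer n.
n = 196 gives 95746 ≤ 96560, while n = 197 gives 96727 > 96560; so the answer is 95746.

95746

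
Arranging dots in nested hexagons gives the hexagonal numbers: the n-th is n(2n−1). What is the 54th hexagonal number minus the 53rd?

213

Consecutive hexagonal numbers differ by 4n − 3: here 4·54 − 3 = 213.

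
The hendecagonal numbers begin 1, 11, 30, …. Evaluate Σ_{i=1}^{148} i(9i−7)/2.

4873492

Σ i(9i−7)/2 = (9Σi² − 7Σi) / 2 over i = 1..148.
Σi = 11026 and Σi² = 1091574.
(9·1091574 − 7·11026) / 2 = 9746984/2 = 4873492.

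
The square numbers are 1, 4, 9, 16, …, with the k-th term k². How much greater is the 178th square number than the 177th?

n² − (n−1)² = 2n − 1, so 178² − 177² = 2·178 − 1 = 355.

355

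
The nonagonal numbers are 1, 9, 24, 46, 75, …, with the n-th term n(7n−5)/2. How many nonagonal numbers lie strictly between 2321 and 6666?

The n-th nonagonal number is n(7n−5)/2.
Smallest index with value > 2321: n = 27 (giving 2484).
Largest index with value < 6666: n = 43 (giving 6364).
Indices 27 through 43: 17 terms.

17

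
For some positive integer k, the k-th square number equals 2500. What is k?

50

We need n² = 2500, so n = √2500 = 50.
Check: 50² = 2500. ✓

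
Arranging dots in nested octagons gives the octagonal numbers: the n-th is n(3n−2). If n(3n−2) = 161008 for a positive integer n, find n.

Set n(3n−2) = 161008, giving 3n² − 2n − 161008 = 0.
The discriminant is 4 + 12·161008 = 1932100, and √1932100 = 1390.
So n = (2 + 1390) / 6 = 1392/6 = 232.
Check: 232·(3·232 − 2) = 161008. ✓

232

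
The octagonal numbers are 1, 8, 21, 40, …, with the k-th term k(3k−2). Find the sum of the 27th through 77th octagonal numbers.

Σ i(3i−2) = 3Σi² − 2Σi over i = 27..77.
Σi = 3003 − 351 = 2652 and Σi² = 155155 − 6201 = 148954.
3·148954 − 2·2652 = 441558.

441558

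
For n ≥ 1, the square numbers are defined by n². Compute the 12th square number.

144

12² = 144.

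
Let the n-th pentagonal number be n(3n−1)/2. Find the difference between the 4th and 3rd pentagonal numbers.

10

Consecutive pentagonal numbers differ by 3n − 2: here 3·4 − 2 = 10.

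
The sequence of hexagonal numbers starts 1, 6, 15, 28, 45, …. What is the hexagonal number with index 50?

4950

The 50th hexagonal number is n(2n−1) with n = 50.
50·(2·50 − 1) = 50·99 = 4950.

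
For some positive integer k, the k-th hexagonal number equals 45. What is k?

Set n(2n−1) = 45, giving 2n² − n − 45 = 0.
The discriminant is 1 + 8·45 = 361, and √361 = 19.
So n = (1 + 19) / 4 = 20/4 = 5.
Check: 5·(2·5 − 1) = 45. ✓

5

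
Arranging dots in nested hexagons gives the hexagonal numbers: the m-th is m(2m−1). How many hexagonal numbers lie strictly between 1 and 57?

4

The n-th hexagonal number is n(2n−1).
Smallest index with value > 1: n = 2 (giving 6).
Largest index with value < 57: n = 5 (giving 45).
Indices 2 through 5: 4 terms.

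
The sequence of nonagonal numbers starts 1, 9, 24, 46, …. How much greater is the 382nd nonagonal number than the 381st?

Consecutive nonagonal numbers differ by 7n − 6: here 7·382 − 6 = 2668.

2668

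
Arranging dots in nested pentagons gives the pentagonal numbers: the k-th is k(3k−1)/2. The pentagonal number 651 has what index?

21

Set n(3n−1)/2 = 651, giving 3n² − n − 1302 = 0.
The discriminant is 1 + 24·651 = 15625, and √15625 = 125.
So n = (1 + 125) / 6 = 126/6 = 21.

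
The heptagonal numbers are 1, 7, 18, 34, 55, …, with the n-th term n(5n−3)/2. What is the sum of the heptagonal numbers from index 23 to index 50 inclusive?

96292

Σ i(5i−3)/2 = (5Σi² − 3Σi) / 2 over i = 23..50.
Σi = 1275 − 253 = 1022 and Σi² = 42925 − 3795 = 39130.
(5·39130 − 3·1022) / 2 = 192584/2 = 96292.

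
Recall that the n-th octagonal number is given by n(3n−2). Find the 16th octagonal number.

736

The 16th octagonal number is n(3n−2) with n = 16.
16·(3·16 − 2) = 16·46 = 736.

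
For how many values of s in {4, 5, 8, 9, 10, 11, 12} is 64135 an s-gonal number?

1

s = 4: P(4, 253) = 64009 and P(4, 254) = 64516; 64135 is not s-gonal.
s = 5: P(5, 206) = 63551 and P(5, 207) = 64170; 64135 is not s-gonal.
s = 8: P(8, 146) = 63656 and P(8, 147) = 64533; 64135 is not s-gonal.
s = 9: P(9, 135) = 63450 and P(9, 136) = 64396; 64135 is not s-gonal.
s = 10: P(10, 127) = 64135. ✓
s = 11: P(11, 119) = 63308 and P(11, 120) = 64380; 64135 is not s-gonal.
s = 12: P(12, 113) = 63393 and P(12, 114) = 64524; 64135 is not s-gonal.
Hits: s ∈ {10} → 1.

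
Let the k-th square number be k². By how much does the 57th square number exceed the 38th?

1805

57² = 3249 and 38² = 1444.
Difference: 3249 − 1444 = 1805.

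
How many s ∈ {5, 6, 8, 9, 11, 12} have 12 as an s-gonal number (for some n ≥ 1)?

s = 5: P(5, 3) = 12. ✓
s = 6: P(6, 2) = 6 and P(6, 3) = 15; 12 is not s-gonal.
s = 8: P(8, 2) = 8 and P(8, 3) = 21; 12 is not s-gonal.
s = 9: P(9, 2) = 9 and P(9, 3) = 24; 12 is not s-gonal.
s = 11: P(11, 2) = 11 and P(11, 3) = 30; 12 is not s-gonal.
s = 12: P(12, 2) = 12. ✓
Hits: s ∈ {5, 12} → 2.

2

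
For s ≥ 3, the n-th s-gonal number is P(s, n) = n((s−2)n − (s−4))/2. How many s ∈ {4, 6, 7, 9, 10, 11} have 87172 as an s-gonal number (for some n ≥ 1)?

1

s = 4: P(4, 295) = 87025 and P(4, 296) = 87616; 87172 is not s-gonal.
s = 6: P(6, 209) = 87153 and P(6, 210) = 87990; 87172 is not s-gonal.
s = 7: P(7, 187) = 87142 and P(7, 188) = 88078; 87172 is not s-gonal.
s = 9: P(9, 158) = 86979 and P(9, 159) = 88086; 87172 is not s-gonal.
s = 10: P(10, 148) = 87172. ✓
s = 11: P(11, 139) = 86458 and P(11, 140) = 87710; 87172 is not s-gonal.
Hits: s ∈ {10} → 1.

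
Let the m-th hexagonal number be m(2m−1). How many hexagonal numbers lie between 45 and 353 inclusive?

The n-th hexagonal number is n(2n−1).
Smallest index with value ≥ 45: n = 5 (giving 45).
Largest index with value ≤ 353: n = 13 (giving 325).
Indices 5 through 13: 9 terms.

9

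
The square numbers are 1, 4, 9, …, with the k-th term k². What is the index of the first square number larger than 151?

Solve n² > 151 for integer n.
The largest n with value ≤ 151 is 12 (since 144 ≤ 151 < 169), so the first above is n = 13, value 169.

13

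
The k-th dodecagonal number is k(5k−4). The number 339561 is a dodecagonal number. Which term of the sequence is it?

Set n(5n−4) = 339561, giving 5n² − 4n − 339561 = 0.
The discriminant is 16 + 20·339561 = 6791236, and √6791236 = 2606.
So n = (4 + 2606) / 10 = 2610/10 = 261.
Check: 261·(5·261 − 4) = 339561. ✓

261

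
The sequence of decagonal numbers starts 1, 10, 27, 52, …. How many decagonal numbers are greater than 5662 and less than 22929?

The n-th decagonal number is n(4n−3).
Smallest index with value > 5662: n = 39 (giving 5967).
Largest index with value < 22929: n = 76 (giving 22876).
Indices 39 through 76: 38 terms.

38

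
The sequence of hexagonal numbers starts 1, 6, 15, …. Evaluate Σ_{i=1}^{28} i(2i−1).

15022

Σ i(2i−1) = 2Σi² − Σi over i = 1..28.
Σi = 406 and Σi² = 7714.
2·7714 − 1·406 = 15022.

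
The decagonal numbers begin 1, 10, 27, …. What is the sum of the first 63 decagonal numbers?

335328

Σ i(4i−3) = 4Σi² − 3Σi over i = 1..63.
Σi = 2016 and Σi² = 85344.
4·85344 − 3·2016 = 335328.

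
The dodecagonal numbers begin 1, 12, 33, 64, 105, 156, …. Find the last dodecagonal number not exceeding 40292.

Solve n(5n−4) ≤ 40292 for integer n.
n = 90 gives 40140 ≤ 40292, while n = 91 gives 41041 > 40292; so the answer is 40140.

40140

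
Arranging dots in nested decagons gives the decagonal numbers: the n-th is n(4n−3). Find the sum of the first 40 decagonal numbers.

Σ i(4i−3) = 4Σi² − 3Σi over i = 1..40.
Σi = 820 and Σi² = 22140.
4·22140 − 3·820 = 86100.

86100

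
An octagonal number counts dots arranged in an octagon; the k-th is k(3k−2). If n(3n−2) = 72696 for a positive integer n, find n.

156

Set n(3n−2) = 72696, giving 3n² − 2n − 72696 = 0.
So n = (2 + 934) / 6 = 936/6 = 156.
Check: 156·(3·156 − 2) = 72696. ✓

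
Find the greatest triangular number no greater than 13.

10

Solve n(n+1)/2 ≤ 13 for integer n.
n = 4 gives 10 ≤ 13, while n = 5 gives 15 > 13; so the answer is 10.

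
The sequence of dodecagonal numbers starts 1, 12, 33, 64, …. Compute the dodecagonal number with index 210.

The 210th dodecagonal number is n(5n−4) with n = 210.
210·(5·210 − 4) = 210·1046 = 219660.

219660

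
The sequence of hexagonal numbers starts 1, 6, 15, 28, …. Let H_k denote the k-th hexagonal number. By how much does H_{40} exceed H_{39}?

157

Consecutive hexagonal numbers differ by 4n − 3: here 4·40 − 3 = 157.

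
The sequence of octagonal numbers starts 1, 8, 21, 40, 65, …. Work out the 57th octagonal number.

The 57th octagonal number is n(3n−2) with n = 57.
57·(3·57 − 2) = 57·169 = 9633.

9633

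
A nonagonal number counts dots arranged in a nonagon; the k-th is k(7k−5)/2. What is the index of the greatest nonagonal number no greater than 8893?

Solve n(7n−5)/2 ≤ 8893 for integer n.
n = 50 gives 8625 ≤ 8893, while n = 51 gives 8976 > 8893; so the answer is index 50.

50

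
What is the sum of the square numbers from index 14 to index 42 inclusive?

24766

Σ_{i=14}^{42} i² = 25585 − 819 = 24766.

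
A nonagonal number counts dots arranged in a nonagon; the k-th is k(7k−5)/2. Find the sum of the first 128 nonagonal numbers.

2454784

Σ i(7i−5)/2 = (7Σi² − 5Σi) / 2 over i = 1..128.
Σi = 8256 and Σi² = 707264.
(7·707264 − 5·8256) / 2 = 4909568/2 = 2454784.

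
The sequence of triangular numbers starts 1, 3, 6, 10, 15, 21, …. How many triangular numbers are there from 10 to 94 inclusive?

The n-th triangular number is n(n+1)/2.
Smallest index with value ≥ 10: n = 4 (giving 10).
Largest index with value ≤ 94: n = 13 (giving 91).
Indices 4 through 13: 10 terms.

10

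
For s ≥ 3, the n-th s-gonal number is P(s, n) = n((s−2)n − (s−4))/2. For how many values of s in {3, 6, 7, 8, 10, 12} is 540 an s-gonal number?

s = 3: P(3, 32) = 528 and P(3, 33) = 561; 540 is not s-gonal.
s = 6: P(6, 16) = 496 and P(6, 17) = 561; 540 is not s-gonal.
s = 7: P(7, 15) = 540. ✓
s = 8: P(8, 13) = 481 and P(8, 14) = 560; 540 is not s-gonal.
s = 10: P(10, 12) = 540. ✓
s = 12: P(12, 10) = 460 and P(12, 11) = 561; 540 is not s-gonal.
Hits: s ∈ {7, 10} → 2.

2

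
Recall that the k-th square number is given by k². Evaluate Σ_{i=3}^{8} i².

199

Σ_{i=3}^{8} i² = 204 − 5 = 199.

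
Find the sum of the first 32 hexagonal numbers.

Σ i(2i−1) = 2Σi² − Σi over i = 1..32.
Σi = 528 and Σi² = 11440.
2·11440 − 1·528 = 22352.

22352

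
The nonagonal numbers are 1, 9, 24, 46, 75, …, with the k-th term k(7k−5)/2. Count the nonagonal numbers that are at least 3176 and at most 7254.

The n-th nonagonal number is n(7n−5)/2.
Smallest index with value ≥ 3176: n = 31 (giving 3286).
Largest index with value ≤ 7254: n = 45 (giving 6975).
Indices 31 through 45: 15 terms.

15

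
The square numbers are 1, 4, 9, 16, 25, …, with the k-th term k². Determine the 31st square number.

961

The 31st square number is n² with n = 31.
31² = 961.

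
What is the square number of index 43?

The 43rd square number is n² with n = 43.
43² = 1849.

1849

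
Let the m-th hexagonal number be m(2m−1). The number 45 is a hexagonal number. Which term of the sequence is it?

Set n(2n−1) = 45, giving 2n² − n − 45 = 0.
So n = (1 + 19) / 4 = 20/4 = 5.

5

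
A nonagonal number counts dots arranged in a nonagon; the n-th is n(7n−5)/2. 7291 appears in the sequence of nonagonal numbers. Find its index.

Set n(7n−5)/2 = 7291, giving 7n² − 5n − 14582 = 0.
So n = (5 + 639) / 14 = 644/14 = 46.
Check: 46·(7·46 − 5)/2 = 7291. ✓

46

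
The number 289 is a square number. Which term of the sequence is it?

17

We need n² = 289, so n = √289 = 17.
Check: 17² = 289. ✓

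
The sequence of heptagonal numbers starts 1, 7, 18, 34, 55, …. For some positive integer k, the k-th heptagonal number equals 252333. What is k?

318

Set n(5n−3)/2 = 252333, giving 5n² − 3n − 504666 = 0.
The discriminant is 9 + 40·252333 = 10093329, and √10093329 = 3177.
So n = (3 + 3177) / 10 = 3180/10 = 318.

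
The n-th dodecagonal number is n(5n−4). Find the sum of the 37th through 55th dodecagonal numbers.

Σ i(5i−4) = 5Σi² − 4Σi over i = 37..55.
Σi = 1540 − 666 = 874 and Σi² = 56980 − 16206 = 40774.
5·40774 − 4·874 = 200374.

200374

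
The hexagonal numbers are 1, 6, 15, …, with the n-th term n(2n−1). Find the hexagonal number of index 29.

1653

The 29th hexagonal number is n(2n−1) with n = 29.
29·(2·29 − 1) = 29·57 = 1653.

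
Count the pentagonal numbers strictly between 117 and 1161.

The n-th pentagonal number is n(3n−1)/2.
Smallest index with value > 117: n = 10 (giving 145).
Largest index with value < 1161: n = 27 (giving 1080).
Indices 10 through 27: 18 terms.

18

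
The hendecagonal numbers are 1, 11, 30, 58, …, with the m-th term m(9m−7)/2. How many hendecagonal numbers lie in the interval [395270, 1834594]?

342

The n-th hendecagonal number is n(9n−7)/2.
Smallest index with value ≥ 395270: n = 297 (giving 395901).
Largest index with value ≤ 1834594: n = 638 (giving 1829465).
Indices 297 through 638: 342 terms.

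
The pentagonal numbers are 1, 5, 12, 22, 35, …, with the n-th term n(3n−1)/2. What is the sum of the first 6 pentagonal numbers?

Σ i(3i−1)/2 = (3Σi² − Σi) / 2 over i = 1..6.
Σi = 21 and Σi² = 91.
(3·91 − 1·21) / 2 = 252/2 = 126.

126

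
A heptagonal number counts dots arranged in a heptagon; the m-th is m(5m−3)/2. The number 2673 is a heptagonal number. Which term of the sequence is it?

33

Set n(5n−3)/2 = 2673, giving 5n² − 3n − 5346 = 0.
So n = (3 + 327) / 10 = 330/10 = 33.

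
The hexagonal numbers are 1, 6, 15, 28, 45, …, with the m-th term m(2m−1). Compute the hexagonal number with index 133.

35245

The 133rd hexagonal number is n(2n−1) with n = 133.
133·(2·133 − 1) = 133·265 = 35245.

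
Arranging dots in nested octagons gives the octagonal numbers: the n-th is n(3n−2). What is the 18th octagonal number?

18·(3·18 − 2) = 18·52 = 936.

936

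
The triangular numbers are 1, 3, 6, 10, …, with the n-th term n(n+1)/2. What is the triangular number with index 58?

The 58th triangular number is n(n+1)/2 with n = 58.
58·59/2 = 3422/2 = 1711.

1711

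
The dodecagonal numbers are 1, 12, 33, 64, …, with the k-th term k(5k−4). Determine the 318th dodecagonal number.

504348

The 318th dodecagonal number is n(5n−4) with n = 318.
318·(5·318 − 4) = 318·1586 = 504348.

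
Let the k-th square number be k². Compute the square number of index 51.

2601

The 51st square number is n² with n = 51.
51² = 2601.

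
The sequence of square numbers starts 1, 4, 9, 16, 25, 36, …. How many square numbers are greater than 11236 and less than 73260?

164

The n-th square number is n².
Smallest index with value > 11236: n = 107 (giving 11449).
Largest index with value < 73260: n = 270 (giving 72900).
Indices 107 through 270: 164 terms.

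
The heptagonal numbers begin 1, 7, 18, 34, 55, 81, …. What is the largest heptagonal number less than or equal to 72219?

Solve n(5n−3)/2 ≤ 72219 for integer n.
n = 170 gives 71995 ≤ 72219, while n = 171 gives 72846 > 72219; so the answer is 71995.

71995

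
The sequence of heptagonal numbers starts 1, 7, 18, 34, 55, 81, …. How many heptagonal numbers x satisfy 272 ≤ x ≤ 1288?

The n-th heptagonal number is n(5n−3)/2.
Smallest index with value ≥ 272: n = 11 (giving 286).
Largest index with value ≤ 1288: n = 23 (giving 1288).
Indices 11 through 23: 13 terms.

13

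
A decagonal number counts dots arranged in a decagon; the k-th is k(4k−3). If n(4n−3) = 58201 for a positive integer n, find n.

121

Set n(4n−3) = 58201, giving 4n² − 3n − 58201 = 0.
So n = (3 + 965) / 8 = 968/8 = 121.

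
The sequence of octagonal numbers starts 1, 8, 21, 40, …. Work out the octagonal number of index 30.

The 30th octagonal number is n(3n−2) with n = 30.
30·(3·30 − 2) = 30·88 = 2640.

2640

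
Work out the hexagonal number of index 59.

The 59th hexagonal number is n(2n−1) with n = 59.
59·(2·59 − 1) = 59·117 = 6903.

6903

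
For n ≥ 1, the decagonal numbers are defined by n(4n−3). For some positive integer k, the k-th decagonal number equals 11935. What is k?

55

Set n(4n−3) = 11935, giving 4n² − 3n − 11935 = 0.
The discriminant is 9 + 16·11935 = 190969, and √190969 = 437.
So n = (3 + 437) / 8 = 440/8 = 55.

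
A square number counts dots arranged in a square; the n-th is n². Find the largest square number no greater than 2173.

Solve n² ≤ 2173 for integer n.
n = 46 gives 2116 ≤ 2173, while n = 47 gives 2209 > 2173; so the answer is 2116.

2116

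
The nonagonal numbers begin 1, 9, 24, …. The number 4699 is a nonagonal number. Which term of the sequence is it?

Set n(7n−5)/2 = 4699, giving 7n² − 5n − 9398 = 0.
The discriminant is 25 + 56·4699 = 263169, and √263169 = 513.
So n = (5 + 513) / 14 = 518/14 = 37.

37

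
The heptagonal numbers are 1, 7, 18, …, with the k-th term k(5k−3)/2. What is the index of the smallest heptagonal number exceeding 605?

Solve n(5n−3)/2 > 605 for integer n.
The largest n with value ≤ 605 is 15 (since 540 ≤ 605 < 616), so the first above is n = 16, value 616.

16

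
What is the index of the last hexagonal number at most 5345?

Solve n(2n−1) ≤ 5345 for integer n.
n = 51 gives 5151 ≤ 5345, while n = 52 gives 5356 > 5345; so the answer is index 51.

51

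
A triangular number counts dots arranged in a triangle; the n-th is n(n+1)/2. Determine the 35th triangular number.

630

35·36/2 = 1260/2 = 630.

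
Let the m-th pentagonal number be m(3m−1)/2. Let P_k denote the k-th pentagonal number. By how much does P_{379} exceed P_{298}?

82215

379·(3·379 − 1)/2 = 215272 and 298·(3·298 − 1)/2 = 133057.
Difference: 215272 − 133057 = 82215.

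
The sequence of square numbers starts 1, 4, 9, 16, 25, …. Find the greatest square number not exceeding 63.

49

Solve n² ≤ 63 for integer n.
n = 7 gives 49 ≤ 63, while n = 8 gives 64 > 63; so the answer is 49.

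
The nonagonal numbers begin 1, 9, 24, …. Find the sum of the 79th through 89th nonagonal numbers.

269731

Σ i(7i−5)/2 = (7Σi² − 5Σi) / 2 over i = 79..89.
Σi = 4005 − 3081 = 924 and Σi² = 238965 − 161239 = 77726.
(7·77726 − 5·924) / 2 = 539462/2 = 269731.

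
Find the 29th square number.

841

29² = 841.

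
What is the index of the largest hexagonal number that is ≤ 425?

14

Solve n(2n−1) ≤ 425 for integer n.
n = 14 gives 378 ≤ 425, while n = 15 gives 435 > 425; so the answer is index 14.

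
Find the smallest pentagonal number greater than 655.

Solve n(3n−1)/2 > 655 for integer n.
The largest n with value ≤ 655 is 21 (since 651 ≤ 655 < 715), so the first above is n = 22, value 715.

715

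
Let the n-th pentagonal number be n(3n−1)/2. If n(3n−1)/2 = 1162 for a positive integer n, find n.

28

Set n(3n−1)/2 = 1162, giving 3n² − n − 2324 = 0.
The discriminant is 1 + 24·1162 = 27889, and √27889 = 167.
So n = (1 + 167) / 6 = 168/6 = 28.
Check: 28·(3·28 − 1)/2 = 1162. ✓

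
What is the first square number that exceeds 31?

Solve n² > 31 for integer n.
The largest n with value ≤ 31 is 5 (since 25 ≤ 31 < 36), so the first above is n = 6, value 36.

36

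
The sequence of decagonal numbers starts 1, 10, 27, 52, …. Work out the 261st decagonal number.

271701

The 261st decagonal number is n(4n−3) with n = 261.
261·(4·261 − 3) = 261·1041 = 271701.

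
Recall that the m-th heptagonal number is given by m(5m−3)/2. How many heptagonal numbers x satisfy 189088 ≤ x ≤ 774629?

281

The n-th heptagonal number is n(5n−3)/2.
Smallest index with value ≥ 189088: n = 276 (giving 190026).
Largest index with value ≤ 774629: n = 556 (giving 772006).
Indices 276 through 556: 281 terms.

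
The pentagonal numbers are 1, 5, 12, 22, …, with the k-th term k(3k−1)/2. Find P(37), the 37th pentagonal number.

2035

The 37th pentagonal number is n(3n−1)/2 with n = 37.
37·(3·37 − 1)/2 = 37·110/2 = 37·55 = 2035.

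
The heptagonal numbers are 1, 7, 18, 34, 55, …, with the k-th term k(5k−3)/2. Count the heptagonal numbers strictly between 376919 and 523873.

The n-th heptagonal number is n(5n−3)/2.
Smallest index with value > 376919: n = 389 (giving 377719).
Largest index with value < 523873: n = 458 (giving 523723).
Indices 389 through 458: 70 terms.

70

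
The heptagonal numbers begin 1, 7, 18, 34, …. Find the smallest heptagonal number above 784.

Solve n(5n−3)/2 > 784 for integer n.
The largest n with value ≤ 784 is 18 (since 783 ≤ 784 < 874), so the first above is n = 19, value 874.

874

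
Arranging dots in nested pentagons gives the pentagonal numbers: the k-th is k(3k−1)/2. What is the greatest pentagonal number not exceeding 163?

145

Solve n(3n−1)/2 ≤ 163 for integer n.
n = 10 gives 145 ≤ 163, while n = 11 gives 176 > 163; so the answer is 145.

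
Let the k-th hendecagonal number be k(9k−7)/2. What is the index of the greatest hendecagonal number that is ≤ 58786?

Solve n(9n−7)/2 ≤ 58786 for integer n.
n = 114 gives 58083 ≤ 58786, while n = 115 gives 59110 > 58786; so the answer is index 114.

114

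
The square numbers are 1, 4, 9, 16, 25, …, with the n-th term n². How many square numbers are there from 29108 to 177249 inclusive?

251

The n-th square number is n².
Smallest index with value ≥ 29108: n = 171 (giving 29241).
Largest index with value ≤ 177249: n = 421 (giving 177241).
Indices 171 through 421: 251 terms.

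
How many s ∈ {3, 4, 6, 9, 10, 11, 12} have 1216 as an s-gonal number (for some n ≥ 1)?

s = 3: P(3, 48) = 1176 and P(3, 49) = 1225; 1216 is not s-gonal.
s = 4: P(4, 34) = 1156 and P(4, 35) = 1225; 1216 is not s-gonal.
s = 6: P(6, 24) = 1128 and P(6, 25) = 1225; 1216 is not s-gonal.
s = 9: P(9, 19) = 1216. ✓
s = 10: P(10, 17) = 1105 and P(10, 18) = 1242; 1216 is not s-gonal.
s = 11: P(11, 16) = 1096 and P(11, 17) = 1241; 1216 is not s-gonal.
s = 12: P(12, 16) = 1216. ✓
Hits: s ∈ {9, 12} → 2.

2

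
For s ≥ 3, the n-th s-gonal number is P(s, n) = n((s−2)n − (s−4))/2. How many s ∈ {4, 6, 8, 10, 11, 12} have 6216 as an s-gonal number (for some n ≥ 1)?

s = 4: P(4, 78) = 6084 and P(4, 79) = 6241; 6216 is not s-gonal.
s = 6: P(6, 56) = 6216. ✓
s = 8: P(8, 45) = 5985 and P(8, 46) = 6256; 6216 is not s-gonal.
s = 10: P(10, 39) = 5967 and P(10, 40) = 6280; 6216 is not s-gonal.
s = 11: P(11, 37) = 6031 and P(11, 38) = 6365; 6216 is not s-gonal.
s = 12: P(12, 35) = 5985 and P(12, 36) = 6336; 6216 is not s-gonal.
Hits: s ∈ {6} → 1.

1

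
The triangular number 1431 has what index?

53

Set n(n+1)/2 = 1431, giving n² + n − 2862 = 0.
The discriminant is 1 + 8·1431 = 11449, and √11449 = 107.
So n = (-1 + 107) / 2 = 106/2 = 53.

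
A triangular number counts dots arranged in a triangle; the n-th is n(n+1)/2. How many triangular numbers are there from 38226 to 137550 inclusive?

The n-th triangular number is n(n+1)/2.
Smallest index with value ≥ 38226: n = 276 (giving 38226).
Largest index with value ≤ 137550: n = 524 (giving 137550).
Indices 276 through 524: 249 terms.

249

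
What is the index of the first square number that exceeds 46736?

Solve n² > 46736 for integer n.
The largest n with value ≤ 46736 is 216 (since 46656 ≤ 46736 < 47089), so the first above is n = 217, value 47089.

217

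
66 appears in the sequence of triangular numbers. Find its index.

11

Set n(n+1)/2 = 66, giving n² + n − 132 = 0.
The discriminant is 1 + 8·66 = 529, and √529 = 23.
So n = (-1 + 23) / 2 = 22/2 = 11.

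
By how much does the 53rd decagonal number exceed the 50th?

1227

53·(4·53 − 3) = 11077 and 50·(4·50 − 3) = 9850.
Difference: 11077 − 9850 = 1227.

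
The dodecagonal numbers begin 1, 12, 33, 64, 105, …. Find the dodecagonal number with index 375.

375·(5·375 − 4) = 375·1871 = 701625.

701625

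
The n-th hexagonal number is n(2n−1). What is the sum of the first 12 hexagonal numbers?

1222

Σ i(2i−1) = 2Σi² − Σi over i = 1..12.
Σi = 78 and Σi² = 650.
2·650 − 1·78 = 1222.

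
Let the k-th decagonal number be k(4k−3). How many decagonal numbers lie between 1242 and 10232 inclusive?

33

The n-th decagonal number is n(4n−3).
Smallest index with value ≥ 1242: n = 18 (giving 1242).
Largest index with value ≤ 10232: n = 50 (giving 9850).
Indices 18 through 50: 33 terms.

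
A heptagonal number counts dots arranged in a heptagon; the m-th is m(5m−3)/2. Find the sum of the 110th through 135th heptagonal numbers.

974285

Σ i(5i−3)/2 = (5Σi² − 3Σi) / 2 over i = 110..135.
Σi = 9180 − 5995 = 3185 and Σi² = 829260 − 437635 = 391625.
(5·391625 − 3·3185) / 2 = 1948570/2 = 974285.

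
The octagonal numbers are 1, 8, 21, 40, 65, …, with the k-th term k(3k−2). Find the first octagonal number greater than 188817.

190008

Solve n(3n−2) > 188817 for integer n.
The largest n with value ≤ 188817 is 251 (since 188501 ≤ 188817 < 190008), so the first above is n = 252, value 190008.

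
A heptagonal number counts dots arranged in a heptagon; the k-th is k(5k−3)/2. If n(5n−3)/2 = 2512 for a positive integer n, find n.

Set n(5n−3)/2 = 2512, giving 5n² − 3n − 5024 = 0.
The discriminant is 9 + 40·2512 = 100489, and √100489 = 317.
So n = (3 + 317) / 10 = 320/10 = 32.
Check: 32·(5·32 − 3)/2 = 2512. ✓

32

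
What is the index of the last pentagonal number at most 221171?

Solve n(3n−1)/2 ≤ 221171 for integer n.
n = 384 gives 220992 ≤ 221171, while n = 385 gives 222145 > 221171; so the answer is index 384.

384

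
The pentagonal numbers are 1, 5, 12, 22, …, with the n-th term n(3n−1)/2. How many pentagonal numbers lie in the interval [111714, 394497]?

240

The n-th pentagonal number is n(3n−1)/2.
Smallest index with value ≥ 111714: n = 274 (giving 112477).
Largest index with value ≤ 394497: n = 513 (giving 394497).
Indices 274 through 513: 240 terms.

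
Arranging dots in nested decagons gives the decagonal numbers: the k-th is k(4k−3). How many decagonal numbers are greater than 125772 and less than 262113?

79

The n-th decagonal number is n(4n−3).
Smallest index with value > 125772: n = 178 (giving 126202).
Largest index with value < 262113: n = 256 (giving 261376).
Indices 178 through 256: 79 terms.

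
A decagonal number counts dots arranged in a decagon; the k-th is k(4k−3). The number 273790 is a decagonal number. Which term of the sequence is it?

Set n(4n−3) = 273790, giving 4n² − 3n − 273790 = 0.
The discriminant is 9 + 16·273790 = 4380649, and √4380649 = 2093.
So n = (3 + 2093) / 8 = 2096/8 = 262.
Check: 262·(4·262 − 3) = 273790. ✓

262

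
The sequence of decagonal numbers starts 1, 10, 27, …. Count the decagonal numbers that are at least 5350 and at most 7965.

9

The n-th decagonal number is n(4n−3).
Smallest index with value ≥ 5350: n = 37 (giving 5365).
Largest index with value ≤ 7965: n = 45 (giving 7965).
Indices 37 through 45: 9 terms.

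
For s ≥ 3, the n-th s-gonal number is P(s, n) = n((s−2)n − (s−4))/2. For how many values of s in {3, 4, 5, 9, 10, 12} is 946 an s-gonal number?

s = 3: P(3, 43) = 946. ✓
s = 4: P(4, 30) = 900 and P(4, 31) = 961; 946 is not s-gonal.
s = 5: P(5, 25) = 925 and P(5, 26) = 1001; 946 is not s-gonal.
s = 9: P(9, 16) = 856 and P(9, 17) = 969; 946 is not s-gonal.
s = 10: P(10, 15) = 855 and P(10, 16) = 976; 946 is not s-gonal.
s = 12: P(12, 14) = 924 and P(12, 15) = 1065; 946 is not s-gonal.
Hits: s ∈ {3} → 1.

1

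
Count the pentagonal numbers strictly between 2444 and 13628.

The n-th pentagonal number is n(3n−1)/2.
Smallest index with value > 2444: n = 41 (giving 2501).
Largest index with value < 13628: n = 95 (giving 13490).
Indices 41 through 95: 55 terms.

55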